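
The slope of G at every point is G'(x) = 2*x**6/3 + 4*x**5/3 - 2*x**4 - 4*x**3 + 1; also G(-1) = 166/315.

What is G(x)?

G(x) = 2*x**7/21 + 2*x**6/9 - 2*x**5/5 - x**4 + x + 2

The integrand splits into summands that can be handled one at a time.
A general antiderivative is 2*x**7/21 + 2*x**6/9 - 2*x**5/5 - x**4 + x + C.
The condition gives C = 166/315 - (-464/315) = 2.
So G(x) = 2*x**7/21 + 2*x**6/9 - 2*x**5/5 - x**4 + x + 2.
Check: d/dx[2*x**7/21 + 2*x**6/9 - 2*x**5/5 - x**4 + x + 2] = 2*x**6/3 + 4*x**5/3 - 2*x**4 - 4*x**3 + 1 = G'(x).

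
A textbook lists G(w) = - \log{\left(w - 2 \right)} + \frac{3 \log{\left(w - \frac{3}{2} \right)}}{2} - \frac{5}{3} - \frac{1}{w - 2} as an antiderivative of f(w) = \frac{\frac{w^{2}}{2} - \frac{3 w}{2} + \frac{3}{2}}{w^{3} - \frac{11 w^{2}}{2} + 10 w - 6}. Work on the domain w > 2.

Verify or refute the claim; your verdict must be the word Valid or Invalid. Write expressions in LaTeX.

d/dw[G] = \frac{w^{2} - 3 w + 3}{2 w^{3} - 11 w^{2} + 20 w - 12}
This equals f(w) exactly, so the claim holds.

Valid. The derivative of G reproduces f.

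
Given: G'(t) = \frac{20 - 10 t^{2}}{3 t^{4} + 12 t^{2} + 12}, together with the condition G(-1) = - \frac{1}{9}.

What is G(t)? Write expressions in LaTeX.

G(t) = \frac{5 t}{\frac{3 t^{2}}{2} + 3} + 1

Recognize the product-rule pattern: G'(t) = u'v + uv' with u = 5 t, v = \frac{1}{\frac{3 t^{2}}{2} + 3}, so integration by parts undoes it.
A general antiderivative is \frac{5 t}{\frac{3 t^{2}}{2} + 3} + C.
The condition gives C = - \frac{1}{9} - (- \frac{10}{9}) = 1.
So G(t) = \frac{5 t}{\frac{3 t^{2}}{2} + 3} + 1.
Check: d/dt[\frac{5 t}{\frac{3 t^{2}}{2} + 3} + 1] = \frac{20 - 10 t^{2}}{3 t^{4} + 12 t^{2} + 12} = G'(t).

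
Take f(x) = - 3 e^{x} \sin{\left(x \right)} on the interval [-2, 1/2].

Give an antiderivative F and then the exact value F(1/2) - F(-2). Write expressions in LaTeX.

Antiderivative: F(x) = \frac{3 \left(- \sin{\left(x \right)} + \cos{\left(x \right)}\right) e^{x}}{2}; value = - \frac{3 e^{\frac{1}{2}} \sin{\left(\frac{1}{2} \right)}}{2} - \frac{3 \sin{\left(2 \right)}}{2 e^{2}} - \frac{3 \cos{\left(2 \right)}}{2 e^{2}} + \frac{3 e^{\frac{1}{2}} \cos{\left(\frac{1}{2} \right)}}{2}

A candidate is checked by its d/dx: the result must match f(x).
F(x) = \frac{3 \left(- \sin{\left(x \right)} + \cos{\left(x \right)}\right) e^{x}}{2} is an antiderivative of f.
Check: d/dx[\frac{3 \left(- \sin{\left(x \right)} + \cos{\left(x \right)}\right) e^{x}}{2}] = - 3 e^{x} \sin{\left(x \right)} = f(x).
F(1/2) = - \frac{3 e^{\frac{1}{2}} \sin{\left(\frac{1}{2} \right)}}{2} + \frac{3 e^{\frac{1}{2}} \cos{\left(\frac{1}{2} \right)}}{2}; F(-2) = \frac{3 \cos{\left(2 \right)}}{2 e^{2}} + \frac{3 \sin{\left(2 \right)}}{2 e^{2}}.
Integral = F(1/2) - F(-2) = - \frac{3 e^{\frac{1}{2}} \sin{\left(\frac{1}{2} \right)}}{2} - \frac{3 \sin{\left(2 \right)}}{2 e^{2}} - \frac{3 \cos{\left(2 \right)}}{2 e^{2}} + \frac{3 e^{\frac{1}{2}} \cos{\left(\frac{1}{2} \right)}}{2}.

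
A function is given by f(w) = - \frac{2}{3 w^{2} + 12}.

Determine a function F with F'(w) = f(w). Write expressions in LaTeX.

For F(w) to be correct the identity F'(w) - f(w) = 0 must hold.
Check: d/dw[- \frac{\operatorname{atan}{\left(\frac{w}{2} \right)}}{3}] = - \frac{2}{3 w^{2} + 12} = f(w).

An antiderivative is F(w) = - \frac{\operatorname{atan}{\left(\frac{w}{2} \right)}}{3}.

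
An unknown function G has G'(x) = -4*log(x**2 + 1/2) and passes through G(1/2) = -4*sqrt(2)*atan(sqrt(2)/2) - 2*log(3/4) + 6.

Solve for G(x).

G(x) = -4*x*log(x**2 + 1/2) + 8*x - 4*sqrt(2)*atan(sqrt(2)*x) + 2

Recover the given G'(x) by differentiating a candidate G(x); any mismatch rules it out.
A general antiderivative is -4*x*log(x**2 + 1/2) + 8*x - 4*sqrt(2)*atan(sqrt(2)*x) + C.
The condition gives C = -4*sqrt(2)*atan(sqrt(2)/2) - 2*log(3/4) + 6 - (-4*sqrt(2)*atan(sqrt(2)/2) - 2*log(3/4) + 4) = 2.
So G(x) = -4*x*log(x**2 + 1/2) + 8*x - 4*sqrt(2)*atan(sqrt(2)*x) + 2.
Check: d/dx[-4*x*log(x**2 + 1/2) + 8*x - 4*sqrt(2)*atan(sqrt(2)*x) + 2] = -4*log(x**2 + 1/2) = G'(x).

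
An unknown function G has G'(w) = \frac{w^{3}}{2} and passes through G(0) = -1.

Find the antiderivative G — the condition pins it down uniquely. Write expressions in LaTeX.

The proposed G(w) is checked by its d/dw: the result must match the given G'(w).
A general antiderivative is \frac{w^{4}}{8} + C.
The condition gives C = -1 - (0) = -1.
So G(w) = \frac{w^{4}}{8} - 1.
Check: d/dw[\frac{w^{4}}{8} - 1] = \frac{w^{3}}{2} = G'(w).

G(w) = \frac{w^{4}}{8} - 1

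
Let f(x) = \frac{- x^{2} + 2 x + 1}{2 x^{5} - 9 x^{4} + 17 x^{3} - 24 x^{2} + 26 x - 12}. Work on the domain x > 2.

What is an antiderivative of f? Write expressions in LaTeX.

An antiderivative is F(x) = \frac{\log{\left(x - 2 \right)}}{6} - \frac{14 \log{\left(x - \frac{3}{2} \right)}}{17} + \frac{2 \log{\left(x - 1 \right)}}{3} - \frac{\log{\left(x^{2} + 2 \right)}}{204} + \frac{2 \sqrt{2} \operatorname{atan}{\left(\frac{\sqrt{2} x}{2} \right)}}{17}.

The denominator factors as \left(x - 2\right) \left(x - 1\right) \left(2 x - 3\right) \left(x^{2} + 2\right); partial fractions split f into directly integrable pieces: - \frac{x - 24}{102 \left(x^{2} + 2\right)} - \frac{28}{17 \left(2 x - 3\right)} + \frac{2}{3 \left(x - 1\right)} + \frac{1}{6 \left(x - 2\right)}.
Check: d/dx[\frac{\log{\left(x - 2 \right)}}{6} - \frac{14 \log{\left(x - \frac{3}{2} \right)}}{17} + \frac{2 \log{\left(x - 1 \right)}}{3} - \frac{\log{\left(x^{2} + 2 \right)}}{204} + \frac{2 \sqrt{2} \operatorname{atan}{\left(\frac{\sqrt{2} x}{2} \right)}}{17}] = \frac{- x^{2} + 2 x + 1}{2 x^{5} - 9 x^{4} + 17 x^{3} - 24 x^{2} + 26 x - 12} = f(x).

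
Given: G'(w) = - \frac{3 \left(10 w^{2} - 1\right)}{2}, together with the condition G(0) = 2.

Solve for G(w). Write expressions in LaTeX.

A first test for any G(w): its w-derivative must equal the given G'(w).
A general antiderivative is - 5 w^{3} + \frac{3 w}{2} + C.
The condition gives C = 2 - (0) = 2.
So G(w) = - 5 w^{3} + \frac{3 w}{2} + 2.
Check: d/dw[- 5 w^{3} + \frac{3 w}{2} + 2] = \frac{3}{2} - 15 w^{2}, which equals G'(w).

G(w) = - 5 w^{3} + \frac{3 w}{2} + 2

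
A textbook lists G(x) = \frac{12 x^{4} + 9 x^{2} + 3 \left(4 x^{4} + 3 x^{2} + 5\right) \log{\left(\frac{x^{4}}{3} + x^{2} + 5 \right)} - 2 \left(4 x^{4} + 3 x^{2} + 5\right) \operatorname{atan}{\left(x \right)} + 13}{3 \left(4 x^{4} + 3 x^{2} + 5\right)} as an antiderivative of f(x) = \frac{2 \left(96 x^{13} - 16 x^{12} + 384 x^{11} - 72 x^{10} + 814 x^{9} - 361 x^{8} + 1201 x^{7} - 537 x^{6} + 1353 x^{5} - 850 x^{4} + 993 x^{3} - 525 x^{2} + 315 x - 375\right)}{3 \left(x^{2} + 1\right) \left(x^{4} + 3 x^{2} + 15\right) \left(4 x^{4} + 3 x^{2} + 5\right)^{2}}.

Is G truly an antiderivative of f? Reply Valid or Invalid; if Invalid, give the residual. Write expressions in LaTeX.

d/dx[G] = \frac{192 x^{13} - 32 x^{12} + 768 x^{11} - 144 x^{10} + 1628 x^{9} - 722 x^{8} + 2402 x^{7} - 1074 x^{6} + 2706 x^{5} - 1700 x^{4} + 1986 x^{3} - 1050 x^{2} + 630 x - 750}{48 x^{14} + 264 x^{12} + 1299 x^{10} + 2694 x^{8} + 4161 x^{6} + 4125 x^{4} + 2700 x^{2} + 1125}
This equals f(x) exactly, so the claim holds.

Valid - differentiating G returns exactly f.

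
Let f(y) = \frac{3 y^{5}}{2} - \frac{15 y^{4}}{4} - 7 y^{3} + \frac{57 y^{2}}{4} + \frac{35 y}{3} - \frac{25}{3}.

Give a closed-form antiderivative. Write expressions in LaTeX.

An antiderivative is F(y) = \frac{\left(3 y^{2} - 3 y - 10\right)^{3}}{108}.

f matches the chain-rule pattern g'(h)*h' with inner function h(y) = \frac{y^{2}}{2} - \frac{y}{2} - \frac{5}{3}; substituting u = h(y) collapses the integral.
Check: d/dy[\frac{\left(3 y^{2} - 3 y - 10\right)^{3}}{108}] = \frac{3 y^{5}}{2} - \frac{15 y^{4}}{4} - 7 y^{3} + \frac{57 y^{2}}{4} + \frac{35 y}{3} - \frac{25}{3} = f(y).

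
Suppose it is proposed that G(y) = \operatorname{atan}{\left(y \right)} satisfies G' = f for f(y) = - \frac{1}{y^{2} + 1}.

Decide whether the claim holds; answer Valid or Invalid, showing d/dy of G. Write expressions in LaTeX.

d/dy[G] = \frac{1}{y^{2} + 1}
d/dy[G] - f(y) = \frac{2}{y^{2} + 1} != 0.

Invalid: d/dy[G] - f = \frac{2}{y^{2} + 1}, which is not 0.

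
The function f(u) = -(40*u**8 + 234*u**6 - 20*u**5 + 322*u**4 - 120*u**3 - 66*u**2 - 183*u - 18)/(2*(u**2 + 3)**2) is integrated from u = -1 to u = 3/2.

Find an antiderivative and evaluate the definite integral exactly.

Antiderivative: F(u) = -4*u**5 + u**3 + 5*u**2 + u - 3/(4*u**2 + 12); value = -2375/112

A candidate is checked by its d/du: the result must match f(u).
F(u) = -4*u**5 + u**3 + 5*u**2 + u - 3/(4*u**2 + 12) is an antiderivative of f.
Check: d/du[-4*u**5 + u**3 + 5*u**2 + u - 3/(4*u**2 + 12)] = (-40*u**8 - 234*u**6 + 20*u**5 - 322*u**4 + 120*u**3 + 66*u**2 + 183*u + 18)/(2*u**4 + 12*u**2 + 18), which equals f(u).
F(3/2) = -403/28; F(-1) = 109/16.
Integral = F(3/2) - F(-1) = -2375/112.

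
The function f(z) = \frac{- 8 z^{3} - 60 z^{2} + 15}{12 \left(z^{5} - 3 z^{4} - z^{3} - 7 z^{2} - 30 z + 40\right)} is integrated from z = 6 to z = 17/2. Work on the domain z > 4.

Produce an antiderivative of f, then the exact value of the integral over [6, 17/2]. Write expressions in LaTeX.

Antiderivative: F(z) = - \frac{1457 \log{\left(z - 4 \right)}}{4536} + \frac{53 \log{\left(z - 1 \right)}}{648} - \frac{161 \log{\left(z + 2 \right)}}{1944} + \frac{4385 \log{\left(z^{2} + 5 \right)}}{27216} + \frac{1009 \sqrt{5} \operatorname{atan}{\left(\frac{\sqrt{5} z}{5} \right)}}{13608}; value = - \frac{4385 \log{\left(41 \right)}}{27216} - \frac{1457 \log{\left(\frac{9}{2} \right)}}{4536} - \frac{1009 \sqrt{5} \operatorname{atan}{\left(\frac{6 \sqrt{5}}{5} \right)}}{13608} - \frac{161 \log{\left(\frac{21}{2} \right)}}{1944} - \frac{53 \log{\left(5 \right)}}{648} + \frac{53 \log{\left(\frac{15}{2} \right)}}{648} + \frac{161 \log{\left(8 \right)}}{1944} + \frac{1009 \sqrt{5} \operatorname{atan}{\left(\frac{17 \sqrt{5}}{10} \right)}}{13608} + \frac{1457 \log{\left(2 \right)}}{4536} + \frac{4385 \log{\left(\frac{309}{4} \right)}}{27216}

The denominator factors as 12 \left(z - 4\right) \left(z - 1\right) \left(z + 2\right) \left(z^{2} + 5\right); partial fractions split f into directly integrable pieces: \frac{5 \left(877 z + 1009\right)}{13608 \left(z^{2} + 5\right)} - \frac{161}{1944 \left(z + 2\right)} + \frac{53}{648 \left(z - 1\right)} - \frac{1457}{4536 \left(z - 4\right)}.
F(z) = - \frac{1457 \log{\left(z - 4 \right)}}{4536} + \frac{53 \log{\left(z - 1 \right)}}{648} - \frac{161 \log{\left(z + 2 \right)}}{1944} + \frac{4385 \log{\left(z^{2} + 5 \right)}}{27216} + \frac{1009 \sqrt{5} \operatorname{atan}{\left(\frac{\sqrt{5} z}{5} \right)}}{13608} is an antiderivative of f.
Check: d/dz[- \frac{1457 \log{\left(z - 4 \right)}}{4536} + \frac{53 \log{\left(z - 1 \right)}}{648} - \frac{161 \log{\left(z + 2 \right)}}{1944} + \frac{4385 \log{\left(z^{2} + 5 \right)}}{27216} + \frac{1009 \sqrt{5} \operatorname{atan}{\left(\frac{\sqrt{5} z}{5} \right)}}{13608}] = \frac{- 8 z^{3} - 60 z^{2} + 15}{12 z^{5} - 36 z^{4} - 12 z^{3} - 84 z^{2} - 360 z + 480}, which equals f(z).
F(17/2) = - \frac{1457 \log{\left(\frac{9}{2} \right)}}{4536} - \frac{161 \log{\left(\frac{21}{2} \right)}}{1944} + \frac{53 \log{\left(\frac{15}{2} \right)}}{648} + \frac{1009 \sqrt{5} \operatorname{atan}{\left(\frac{17 \sqrt{5}}{10} \right)}}{13608} + \frac{4385 \log{\left(\frac{309}{4} \right)}}{27216}; F(6) = - \frac{1457 \log{\left(2 \right)}}{4536} - \frac{161 \log{\left(8 \right)}}{1944} + \frac{53 \log{\left(5 \right)}}{648} + \frac{1009 \sqrt{5} \operatorname{atan}{\left(\frac{6 \sqrt{5}}{5} \right)}}{13608} + \frac{4385 \log{\left(41 \right)}}{27216}.
Integral = F(17/2) - F(6) = - \frac{4385 \log{\left(41 \right)}}{27216} - \frac{1457 \log{\left(\frac{9}{2} \right)}}{4536} - \frac{1009 \sqrt{5} \operatorname{atan}{\left(\frac{6 \sqrt{5}}{5} \right)}}{13608} - \frac{161 \log{\left(\frac{21}{2} \right)}}{1944} - \frac{53 \log{\left(5 \right)}}{648} + \frac{53 \log{\left(\frac{15}{2} \right)}}{648} + \frac{161 \log{\left(8 \right)}}{1944} + \frac{1009 \sqrt{5} \operatorname{atan}{\left(\frac{17 \sqrt{5}}{10} \right)}}{13608} + \frac{1457 \log{\left(2 \right)}}{4536} + \frac{4385 \log{\left(\frac{309}{4} \right)}}{27216}.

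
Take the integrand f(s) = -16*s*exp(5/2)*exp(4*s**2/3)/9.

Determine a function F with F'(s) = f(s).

f matches the chain-rule pattern g'(h)*h' with inner function h(s) = 4*s**2/3 + 5/2; substituting u = h(s) collapses the integral.
Check: d/ds[-2*exp(4*s**2/3 + 5/2)/3] = -16*s*exp(5/2)*exp(4*s**2/3)/9 = f(s).

An antiderivative is F(s) = -2*exp(4*s**2/3 + 5/2)/3.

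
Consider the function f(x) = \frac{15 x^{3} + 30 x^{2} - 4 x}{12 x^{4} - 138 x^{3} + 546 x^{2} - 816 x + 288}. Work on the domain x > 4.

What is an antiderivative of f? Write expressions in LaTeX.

Factor the denominator (6 \left(x - 4\right)^{2} \left(x - 3\right) \left(2 x - 1\right)) and decompose: f = - \frac{59}{1470 \left(2 x - 1\right)} + \frac{221}{10 \left(x - 3\right)} - \frac{3062}{147 \left(x - 4\right)} + \frac{712}{21 \left(x - 4\right)^{2}}; each piece integrates to a log, atan, or power term.
Check: d/dx[- \frac{61240 x \log{\left(x - 4 \right)} - 64974 x \log{\left(x - 3 \right)} + 59 x \log{\left(x - \frac{1}{2} \right)} - 244960 \log{\left(x - 4 \right)} + 259896 \log{\left(x - 3 \right)} - 236 \log{\left(x - \frac{1}{2} \right)} + 99680}{2940 \left(x - 4\right)}] = \frac{15 x^{3} + 30 x^{2} - 4 x}{12 x^{4} - 138 x^{3} + 546 x^{2} - 816 x + 288} = f(x).

An antiderivative is F(x) = - \frac{61240 x \log{\left(x - 4 \right)} - 64974 x \log{\left(x - 3 \right)} + 59 x \log{\left(x - \frac{1}{2} \right)} - 244960 \log{\left(x - 4 \right)} + 259896 \log{\left(x - 3 \right)} - 236 \log{\left(x - \frac{1}{2} \right)} + 99680}{2940 \left(x - 4\right)}.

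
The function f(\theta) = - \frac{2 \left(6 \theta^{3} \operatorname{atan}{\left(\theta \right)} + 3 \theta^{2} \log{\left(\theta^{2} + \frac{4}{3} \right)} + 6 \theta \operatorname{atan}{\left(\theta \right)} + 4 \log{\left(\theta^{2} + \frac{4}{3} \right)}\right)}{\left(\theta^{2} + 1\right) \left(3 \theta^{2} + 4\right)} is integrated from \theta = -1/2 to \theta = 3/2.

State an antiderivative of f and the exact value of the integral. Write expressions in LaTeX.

Antiderivative: F(\theta) = - 2 \log{\left(\theta^{2} + \frac{4}{3} \right)} \operatorname{atan}{\left(\theta \right)}; value = - 2 \log{\left(\frac{43}{12} \right)} \operatorname{atan}{\left(\frac{3}{2} \right)} - 2 \log{\left(\frac{19}{12} \right)} \operatorname{atan}{\left(\frac{1}{2} \right)}

Recognize the product-rule pattern: f = u'v + uv' with u = - 2 \operatorname{atan}{\left(\theta \right)}, v = \log{\left(\theta^{2} + \frac{4}{3} \right)}, so integration by parts undoes it.
F(\theta) = - 2 \log{\left(\theta^{2} + \frac{4}{3} \right)} \operatorname{atan}{\left(\theta \right)} is an antiderivative of f.
Check: d/d\theta[- 2 \log{\left(\theta^{2} + \frac{4}{3} \right)} \operatorname{atan}{\left(\theta \right)}] = \frac{- 12 \theta^{3} \operatorname{atan}{\left(\theta \right)} - 6 \theta^{2} \log{\left(\theta^{2} + \frac{4}{3} \right)} - 12 \theta \operatorname{atan}{\left(\theta \right)} - 8 \log{\left(\theta^{2} + \frac{4}{3} \right)}}{3 \theta^{4} + 7 \theta^{2} + 4}, which equals f(\theta).
F(3/2) = - 2 \log{\left(\frac{43}{12} \right)} \operatorname{atan}{\left(\frac{3}{2} \right)}; F(-1/2) = 2 \log{\left(\frac{19}{12} \right)} \operatorname{atan}{\left(\frac{1}{2} \right)}.
Integral = F(3/2) - F(-1/2) = - 2 \log{\left(\frac{43}{12} \right)} \operatorname{atan}{\left(\frac{3}{2} \right)} - 2 \log{\left(\frac{19}{12} \right)} \operatorname{atan}{\left(\frac{1}{2} \right)}.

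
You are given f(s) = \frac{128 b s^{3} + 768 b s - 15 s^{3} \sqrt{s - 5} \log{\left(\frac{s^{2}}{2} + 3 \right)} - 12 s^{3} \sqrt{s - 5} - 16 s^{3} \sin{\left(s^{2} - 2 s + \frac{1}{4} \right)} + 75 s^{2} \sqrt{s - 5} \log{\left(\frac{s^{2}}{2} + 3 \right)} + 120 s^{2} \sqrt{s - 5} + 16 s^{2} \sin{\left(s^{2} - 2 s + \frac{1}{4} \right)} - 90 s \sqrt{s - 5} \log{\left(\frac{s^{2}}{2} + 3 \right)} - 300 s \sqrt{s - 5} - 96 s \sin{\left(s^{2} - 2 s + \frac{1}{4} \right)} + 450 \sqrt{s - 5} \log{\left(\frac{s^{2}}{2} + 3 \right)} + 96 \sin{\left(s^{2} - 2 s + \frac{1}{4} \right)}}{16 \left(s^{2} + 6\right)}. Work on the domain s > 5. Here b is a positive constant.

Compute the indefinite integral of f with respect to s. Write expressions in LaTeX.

F(s) = 4 b s^{2} - \frac{3 \left(s - 5\right)^{\frac{5}{2}} \log{\left(\frac{s^{2}}{2} + 3 \right)}}{8} + \frac{\cos{\left(s^{2} - 2 s + \frac{1}{4} \right)}}{2} + C

Recover f(s) by differentiating a candidate F(s); any mismatch rules it out.
Check: d/ds[4 b s^{2} - \frac{3 \left(s - 5\right)^{\frac{5}{2}} \log{\left(\frac{s^{2}}{2} + 3 \right)}}{8} + \frac{\cos{\left(s^{2} - 2 s + \frac{1}{4} \right)}}{2}] = \frac{128 b s^{3} + 768 b s - 15 s^{3} \sqrt{s - 5} \log{\left(\frac{s^{2}}{2} + 3 \right)} - 12 s^{3} \sqrt{s - 5} - 16 s^{3} \sin{\left(s^{2} - 2 s + \frac{1}{4} \right)} + 75 s^{2} \sqrt{s - 5} \log{\left(\frac{s^{2}}{2} + 3 \right)} + 120 s^{2} \sqrt{s - 5} + 16 s^{2} \sin{\left(s^{2} - 2 s + \frac{1}{4} \right)} - 90 s \sqrt{s - 5} \log{\left(\frac{s^{2}}{2} + 3 \right)} - 300 s \sqrt{s - 5} - 96 s \sin{\left(s^{2} - 2 s + \frac{1}{4} \right)} + 450 \sqrt{s - 5} \log{\left(\frac{s^{2}}{2} + 3 \right)} + 96 \sin{\left(s^{2} - 2 s + \frac{1}{4} \right)}}{16 s^{2} + 96}, which equals f(s).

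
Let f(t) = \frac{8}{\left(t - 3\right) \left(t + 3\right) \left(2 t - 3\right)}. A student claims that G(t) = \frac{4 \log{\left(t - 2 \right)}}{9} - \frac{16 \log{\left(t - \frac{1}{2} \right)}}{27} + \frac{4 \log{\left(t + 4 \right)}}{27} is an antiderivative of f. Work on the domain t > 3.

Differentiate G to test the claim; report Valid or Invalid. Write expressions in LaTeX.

Invalid: d/dt[G] - f = \frac{152 - 48 t^{2}}{4 t^{6} - 81 t^{4} + 70 t^{3} + 381 t^{2} - 630 t + 216}, which is not 0.

d/dt[G] = \frac{8}{2 t^{3} + 3 t^{2} - 18 t + 8}
d/dt[G] - f(t) = \frac{152 - 48 t^{2}}{4 t^{6} - 81 t^{4} + 70 t^{3} + 381 t^{2} - 630 t + 216} != 0.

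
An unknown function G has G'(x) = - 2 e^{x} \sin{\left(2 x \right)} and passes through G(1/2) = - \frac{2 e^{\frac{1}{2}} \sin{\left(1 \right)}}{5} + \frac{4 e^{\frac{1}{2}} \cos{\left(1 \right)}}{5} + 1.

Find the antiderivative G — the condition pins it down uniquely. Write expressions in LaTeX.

Since d/dx undoes antidifferentiation here, G(x) must give back the stated G'(x).
A general antiderivative is - \frac{2 e^{x} \sin{\left(2 x \right)}}{5} + \frac{4 e^{x} \cos{\left(2 x \right)}}{5} + C.
The condition gives C = - \frac{2 e^{\frac{1}{2}} \sin{\left(1 \right)}}{5} + \frac{4 e^{\frac{1}{2}} \cos{\left(1 \right)}}{5} + 1 - (- \frac{2 e^{\frac{1}{2}} \sin{\left(1 \right)}}{5} + \frac{4 e^{\frac{1}{2}} \cos{\left(1 \right)}}{5}) = 1.
So G(x) = \frac{- 2 e^{x} \sin{\left(2 x \right)} + 4 e^{x} \cos{\left(2 x \right)} + 5}{5}.
Check: d/dx[\frac{- 2 e^{x} \sin{\left(2 x \right)} + 4 e^{x} \cos{\left(2 x \right)} + 5}{5}] = - 2 e^{x} \sin{\left(2 x \right)} = G'(x).

G(x) = \frac{- 2 e^{x} \sin{\left(2 x \right)} + 4 e^{x} \cos{\left(2 x \right)} + 5}{5}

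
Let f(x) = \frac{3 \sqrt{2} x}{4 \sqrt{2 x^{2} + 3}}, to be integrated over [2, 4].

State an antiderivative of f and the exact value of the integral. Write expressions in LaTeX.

The substitution u = x^{2} + \frac{3}{2} works: f is exactly (dF/du)*(du/dx) for that inner function.
F(x) = \frac{3 \sqrt{2} \sqrt{2 x^{2} + 3}}{8} is an antiderivative of f.
Check: d/dx[\frac{3 \sqrt{2} \sqrt{2 x^{2} + 3}}{8}] = \frac{3 \sqrt{2} x}{4 \sqrt{2 x^{2} + 3}} = f(x).
F(4) = \frac{3 \sqrt{70}}{8}; F(2) = \frac{3 \sqrt{22}}{8}.
Integral = F(4) - F(2) = - \frac{3 \sqrt{22}}{8} + \frac{3 \sqrt{70}}{8}.

Antiderivative: F(x) = \frac{3 \sqrt{2} \sqrt{2 x^{2} + 3}}{8}; value = - \frac{3 \sqrt{22}}{8} + \frac{3 \sqrt{70}}{8}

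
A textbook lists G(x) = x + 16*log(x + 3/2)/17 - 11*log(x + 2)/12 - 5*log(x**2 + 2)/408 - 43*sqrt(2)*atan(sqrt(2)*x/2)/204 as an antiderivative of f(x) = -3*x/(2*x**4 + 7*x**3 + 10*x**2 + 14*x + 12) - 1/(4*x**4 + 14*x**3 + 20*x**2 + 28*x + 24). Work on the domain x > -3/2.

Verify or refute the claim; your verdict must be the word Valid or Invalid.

Invalid: d/dx[G] - f = 1, which is not 0.

d/dx[G] = (4*x**4 + 14*x**3 + 20*x**2 + 22*x + 23)/(4*x**4 + 14*x**3 + 20*x**2 + 28*x + 24)
d/dx[G] - f(x) = 1 != 0.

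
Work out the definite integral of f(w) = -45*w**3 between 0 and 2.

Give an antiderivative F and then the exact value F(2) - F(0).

Antiderivative: F(w) = -45*w**4/4; value = -180

Recover f(w) by differentiating a candidate F(w); any mismatch rules it out.
F(w) = -45*w**4/4 is an antiderivative of f.
Check: d/dw[-45*w**4/4] = -45*w**3 = f(w).
F(2) = -180; F(0) = 0.
Integral = F(2) - F(0) = -180.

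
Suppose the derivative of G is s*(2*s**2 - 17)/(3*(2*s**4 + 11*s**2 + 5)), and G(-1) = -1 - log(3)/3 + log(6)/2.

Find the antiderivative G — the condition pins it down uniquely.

The proposed G(s) is checked by its d/ds: the result must match the given G'(s).
A general antiderivative is log(s**2 + 5)/2 - log(2*s**2 + 1)/3 + C.
The condition gives C = -1 - log(3)/3 + log(6)/2 - (-log(3)/3 + log(6)/2) = -1.
So G(s) = log(s**2 + 5)/2 - log(2*s**2 + 1)/3 - 1.
Check: d/ds[log(s**2 + 5)/2 - log(2*s**2 + 1)/3 - 1] = (2*s**3 - 17*s)/(6*s**4 + 33*s**2 + 15), which equals G'(s).

G(s) = log(s**2 + 5)/2 - log(2*s**2 + 1)/3 - 1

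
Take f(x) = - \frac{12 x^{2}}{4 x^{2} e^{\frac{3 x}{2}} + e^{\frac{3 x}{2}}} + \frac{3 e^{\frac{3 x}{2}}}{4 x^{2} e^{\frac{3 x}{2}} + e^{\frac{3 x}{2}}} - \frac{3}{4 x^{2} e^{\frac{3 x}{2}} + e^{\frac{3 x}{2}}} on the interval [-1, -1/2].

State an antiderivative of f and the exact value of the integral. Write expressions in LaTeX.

Integrate term by term and add the pieces.
F(x) = \frac{\left(3 e^{\frac{3 x}{2}} \operatorname{atan}{\left(2 x \right)} + 4\right) e^{- \frac{3 x}{2}}}{2} is an antiderivative of f.
Check: d/dx[\frac{\left(3 e^{\frac{3 x}{2}} \operatorname{atan}{\left(2 x \right)} + 4\right) e^{- \frac{3 x}{2}}}{2}] = \frac{- 12 x^{2} + 3 e^{\frac{3 x}{2}} - 3}{4 x^{2} e^{\frac{3 x}{2}} + e^{\frac{3 x}{2}}}, which equals f(x).
F(-1/2) = - \frac{3 \pi}{8} + 2 e^{\frac{3}{4}}; F(-1) = - \frac{3 \operatorname{atan}{\left(2 \right)}}{2} + 2 e^{\frac{3}{2}}.
Integral = F(-1/2) - F(-1) = - 2 e^{\frac{3}{2}} - \frac{3 \pi}{8} + \frac{3 \operatorname{atan}{\left(2 \right)}}{2} + 2 e^{\frac{3}{4}}.

Antiderivative: F(x) = \frac{\left(3 e^{\frac{3 x}{2}} \operatorname{atan}{\left(2 x \right)} + 4\right) e^{- \frac{3 x}{2}}}{2}; value = - 2 e^{\frac{3}{2}} - \frac{3 \pi}{8} + \frac{3 \operatorname{atan}{\left(2 \right)}}{2} + 2 e^{\frac{3}{4}}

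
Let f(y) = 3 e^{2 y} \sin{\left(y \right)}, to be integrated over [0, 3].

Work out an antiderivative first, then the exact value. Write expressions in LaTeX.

Since d/dy undoes antidifferentiation here, F'(y) = f(y) is required of F(y).
F(y) = \frac{6 e^{2 y} \sin{\left(y \right)}}{5} - \frac{3 e^{2 y} \cos{\left(y \right)}}{5} is an antiderivative of f.
Check: d/dy[\frac{6 e^{2 y} \sin{\left(y \right)}}{5} - \frac{3 e^{2 y} \cos{\left(y \right)}}{5}] = 3 e^{2 y} \sin{\left(y \right)} = f(y).
F(3) = \frac{6 e^{6} \sin{\left(3 \right)}}{5} - \frac{3 e^{6} \cos{\left(3 \right)}}{5}; F(0) = - \frac{3}{5}.
Integral = F(3) - F(0) = \frac{3}{5} + \frac{6 e^{6} \sin{\left(3 \right)}}{5} - \frac{3 e^{6} \cos{\left(3 \right)}}{5}.

Antiderivative: F(y) = \frac{6 e^{2 y} \sin{\left(y \right)}}{5} - \frac{3 e^{2 y} \cos{\left(y \right)}}{5}; value = \frac{3}{5} + \frac{6 e^{6} \sin{\left(3 \right)}}{5} - \frac{3 e^{6} \cos{\left(3 \right)}}{5}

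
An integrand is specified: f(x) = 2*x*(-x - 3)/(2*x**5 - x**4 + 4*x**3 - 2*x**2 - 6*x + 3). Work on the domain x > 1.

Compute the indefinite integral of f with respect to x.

F(x) = (-156*log(x - 1) + 112*log(x - 1/2) + 26*log(x + 1) + 9*log(x**2 + 3) + 42*sqrt(3)*atan(sqrt(3)*x/3))/156 + C

Factor the denominator ((x - 1)*(x + 1)*(2*x - 1)*(x**2 + 3)) and decompose: f = 3*(x + 7)/(26*(x**2 + 3)) + 56/(39*(2*x - 1)) + 1/(6*(x + 1)) - 1/(x - 1); each piece integrates to a log, atan, or power term.
Check: d/dx[(-156*log(x - 1) + 112*log(x - 1/2) + 26*log(x + 1) + 9*log(x**2 + 3) + 42*sqrt(3)*atan(sqrt(3)*x/3))/156] = (-2*x**2 - 6*x)/(2*x**5 - x**4 + 4*x**3 - 2*x**2 - 6*x + 3), which equals f(x).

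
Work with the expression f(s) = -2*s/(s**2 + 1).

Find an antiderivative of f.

An antiderivative is F(s) = -log(2*s**2 + 2).

The substitution u = 2*s**2 + 2 works: f is exactly (dF/du)*(du/ds) for that inner function.
Check: d/ds[-log(2*s**2 + 2)] = -2*s/(s**2 + 1) = f(s).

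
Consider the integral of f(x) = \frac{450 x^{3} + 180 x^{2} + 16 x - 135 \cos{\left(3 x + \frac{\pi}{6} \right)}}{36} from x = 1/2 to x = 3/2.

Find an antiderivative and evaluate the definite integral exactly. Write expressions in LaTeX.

A candidate is checked by its d/dx: the result must match f(x).
F(x) = \frac{225 x^{4} + 120 x^{3} + 16 x^{2} - 90 \sin{\left(3 x + \frac{\pi}{6} \right)}}{72} is an antiderivative of f.
Check: d/dx[\frac{225 x^{4} + 120 x^{3} + 16 x^{2} - 90 \sin{\left(3 x + \frac{\pi}{6} \right)}}{72}] = \frac{25 x^{3}}{2} + 5 x^{2} + \frac{4 x}{9} - \frac{15 \cos{\left(3 x + \frac{\pi}{6} \right)}}{4}, which equals f(x).
F(3/2) = \frac{2809}{128} - \frac{5 \sin{\left(\frac{\pi}{6} + \frac{9}{2} \right)}}{4}; F(1/2) = \frac{529}{1152} - \frac{5 \sin{\left(\frac{\pi}{6} + \frac{3}{2} \right)}}{4}.
Integral = F(3/2) - F(1/2) = \frac{5 \sin{\left(\frac{\pi}{6} + \frac{3}{2} \right)}}{4} - \frac{5 \sin{\left(\frac{\pi}{6} + \frac{9}{2} \right)}}{4} + \frac{1547}{72}.

Antiderivative: F(x) = \frac{225 x^{4} + 120 x^{3} + 16 x^{2} - 90 \sin{\left(3 x + \frac{\pi}{6} \right)}}{72}; value = \frac{5 \sin{\left(\frac{\pi}{6} + \frac{3}{2} \right)}}{4} - \frac{5 \sin{\left(\frac{\pi}{6} + \frac{9}{2} \right)}}{4} + \frac{1547}{72}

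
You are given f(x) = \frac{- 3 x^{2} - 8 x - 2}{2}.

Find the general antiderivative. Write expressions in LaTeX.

F(x) = - \frac{x^{3}}{2} - 2 x^{2} - x + C

An antiderivative F(x) passes only if d/dx[F] lands on f(x) exactly.
Check: d/dx[- \frac{x^{3}}{2} - 2 x^{2} - x] = - \frac{3 x^{2}}{2} - 4 x - 1, which equals f(x).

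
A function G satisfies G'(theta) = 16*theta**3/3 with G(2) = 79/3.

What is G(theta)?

Recover the given G'(theta) by differentiating a candidate G(theta); any mismatch rules it out.
A general antiderivative is 4*theta**4/3 + 4 + C.
The condition gives C = 79/3 - (76/3) = 1.
So G(theta) = (4*theta**4 + 15)/3.
Check: d/dtheta[(4*theta**4 + 15)/3] = 16*theta**3/3 = G'(theta).

G(theta) = (4*theta**4 + 15)/3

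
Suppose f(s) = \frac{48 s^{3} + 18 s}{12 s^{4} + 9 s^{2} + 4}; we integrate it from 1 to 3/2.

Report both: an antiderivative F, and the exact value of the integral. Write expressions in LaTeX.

The substitution u = 2 s^{4} + \frac{3 s^{2}}{2} + \frac{2}{3} works: f is exactly (dF/du)*(du/ds) for that inner function.
F(s) = \log{\left(2 s^{4} + \frac{3 s^{2}}{2} + \frac{2}{3} \right)} is an antiderivative of f.
Check: d/ds[\log{\left(2 s^{4} + \frac{3 s^{2}}{2} + \frac{2}{3} \right)}] = \frac{48 s^{3} + 18 s}{12 s^{4} + 9 s^{2} + 4} = f(s).
F(3/2) = \log{\left(\frac{85}{6} \right)}; F(1) = \log{\left(\frac{25}{6} \right)}.
Integral = F(3/2) - F(1) = - \log{\left(\frac{25}{6} \right)} + \log{\left(\frac{85}{6} \right)}.

Antiderivative: F(s) = \log{\left(2 s^{4} + \frac{3 s^{2}}{2} + \frac{2}{3} \right)}; value = - \log{\left(\frac{25}{6} \right)} + \log{\left(\frac{85}{6} \right)}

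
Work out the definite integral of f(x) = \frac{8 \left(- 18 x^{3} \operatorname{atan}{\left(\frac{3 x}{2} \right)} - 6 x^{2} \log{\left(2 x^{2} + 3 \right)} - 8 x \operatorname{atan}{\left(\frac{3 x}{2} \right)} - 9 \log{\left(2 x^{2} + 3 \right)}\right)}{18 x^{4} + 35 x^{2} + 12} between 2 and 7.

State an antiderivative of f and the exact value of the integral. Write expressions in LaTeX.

Recognize the product-rule pattern: f = u'v + uv' with u = - 4 \operatorname{atan}{\left(\frac{3 x}{2} \right)}, v = \log{\left(2 x^{2} + 3 \right)}, so integration by parts undoes it.
F(x) = - 4 \log{\left(2 x^{2} + 3 \right)} \operatorname{atan}{\left(\frac{3 x}{2} \right)} is an antiderivative of f.
Check: d/dx[- 4 \log{\left(2 x^{2} + 3 \right)} \operatorname{atan}{\left(\frac{3 x}{2} \right)}] = \frac{- 144 x^{3} \operatorname{atan}{\left(\frac{3 x}{2} \right)} - 48 x^{2} \log{\left(2 x^{2} + 3 \right)} - 64 x \operatorname{atan}{\left(\frac{3 x}{2} \right)} - 72 \log{\left(2 x^{2} + 3 \right)}}{18 x^{4} + 35 x^{2} + 12}, which equals f(x).
F(7) = - 4 \log{\left(101 \right)} \operatorname{atan}{\left(\frac{21}{2} \right)}; F(2) = - 4 \log{\left(11 \right)} \operatorname{atan}{\left(3 \right)}.
Integral = F(7) - F(2) = - 4 \log{\left(101 \right)} \operatorname{atan}{\left(\frac{21}{2} \right)} + 4 \log{\left(11 \right)} \operatorname{atan}{\left(3 \right)}.

Antiderivative: F(x) = - 4 \log{\left(2 x^{2} + 3 \right)} \operatorname{atan}{\left(\frac{3 x}{2} \right)}; value = - 4 \log{\left(101 \right)} \operatorname{atan}{\left(\frac{21}{2} \right)} + 4 \log{\left(11 \right)} \operatorname{atan}{\left(3 \right)}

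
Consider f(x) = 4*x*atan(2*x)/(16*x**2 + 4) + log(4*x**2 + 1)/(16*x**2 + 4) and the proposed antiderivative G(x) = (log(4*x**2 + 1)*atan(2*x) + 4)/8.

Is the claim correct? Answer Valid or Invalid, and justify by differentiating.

Valid - differentiating G returns exactly f.

d/dx[G] = (4*x*atan(2*x) + log(4*x**2 + 1))/(16*x**2 + 4)
This equals f(x) exactly, so the claim holds.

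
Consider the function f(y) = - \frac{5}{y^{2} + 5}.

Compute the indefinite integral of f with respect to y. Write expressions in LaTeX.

F(y) = - \sqrt{5} \operatorname{atan}{\left(\frac{\sqrt{5} y}{5} \right)} + C

Differentiate the proposed F(y) back; it has to land on f(y) exactly.
Check: d/dy[- \sqrt{5} \operatorname{atan}{\left(\frac{\sqrt{5} y}{5} \right)}] = - \frac{5}{y^{2} + 5} = f(y).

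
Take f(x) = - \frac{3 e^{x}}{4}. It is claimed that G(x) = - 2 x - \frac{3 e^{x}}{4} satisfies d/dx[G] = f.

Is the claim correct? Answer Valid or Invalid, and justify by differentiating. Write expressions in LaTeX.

d/dx[G] = - \frac{3 e^{x}}{4} - 2
d/dx[G] - f(x) = -2 != 0.

Invalid: d/dx[G] - f = -2, which is not 0.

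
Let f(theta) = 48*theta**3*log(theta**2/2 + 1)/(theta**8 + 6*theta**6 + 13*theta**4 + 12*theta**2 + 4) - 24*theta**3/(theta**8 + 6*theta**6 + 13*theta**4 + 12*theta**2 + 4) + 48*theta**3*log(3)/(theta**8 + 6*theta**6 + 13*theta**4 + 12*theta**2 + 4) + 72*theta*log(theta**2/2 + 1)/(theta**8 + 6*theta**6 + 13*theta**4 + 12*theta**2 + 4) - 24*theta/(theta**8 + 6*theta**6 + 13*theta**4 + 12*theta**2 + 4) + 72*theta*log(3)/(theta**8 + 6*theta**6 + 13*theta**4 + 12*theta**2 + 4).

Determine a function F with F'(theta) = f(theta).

An antiderivative is F(theta) = -6*log(3*theta**2/2 + 3)/(theta**4/2 + 3*theta**2/2 + 1).

f has the shape u'v + uv' for u = -6/(theta**4/2 + 3*theta**2/2 + 1) and v = log(3*theta**2/2 + 3) — it is the derivative of the product u*v.
Check: d/dtheta[-6*log(3*theta**2/2 + 3)/(theta**4/2 + 3*theta**2/2 + 1)] = (48*theta**3*log(theta**2/2 + 1) - 24*theta**3 + 48*theta**3*log(3) + 72*theta*log(theta**2/2 + 1) - 24*theta + 72*theta*log(3))/(theta**8 + 6*theta**6 + 13*theta**4 + 12*theta**2 + 4), which equals f(theta).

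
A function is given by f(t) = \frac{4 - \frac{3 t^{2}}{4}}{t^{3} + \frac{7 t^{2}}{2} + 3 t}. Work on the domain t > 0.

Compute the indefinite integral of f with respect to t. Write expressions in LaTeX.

Factor the denominator (2 t \left(t + 2\right) \left(2 t + 3\right)) and decompose: f = - \frac{37}{6 \left(2 t + 3\right)} + \frac{1}{t + 2} + \frac{4}{3 t}; each piece integrates to a log, atan, or power term.
Check: d/dt[\frac{4 \log{\left(t \right)}}{3} - \frac{37 \log{\left(t + \frac{3}{2} \right)}}{12} + \log{\left(t + 2 \right)}] = \frac{16 - 3 t^{2}}{4 t^{3} + 14 t^{2} + 12 t}, which equals f(t).

F(t) = \frac{4 \log{\left(t \right)}}{3} - \frac{37 \log{\left(t + \frac{3}{2} \right)}}{12} + \log{\left(t + 2 \right)} + C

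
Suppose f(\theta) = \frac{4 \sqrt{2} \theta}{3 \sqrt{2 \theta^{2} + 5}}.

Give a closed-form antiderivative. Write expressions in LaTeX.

f matches the chain-rule pattern g'(h)*h' with inner function h(\theta) = \theta^{2} + \frac{5}{2}; substituting u = h(\theta) collapses the integral.
Check: d/d\theta[\frac{2 \sqrt{2} \sqrt{2 \theta^{2} + 5}}{3}] = \frac{4 \sqrt{2} \theta}{3 \sqrt{2 \theta^{2} + 5}} = f(\theta).

An antiderivative is F(\theta) = \frac{2 \sqrt{2} \sqrt{2 \theta^{2} + 5}}{3}.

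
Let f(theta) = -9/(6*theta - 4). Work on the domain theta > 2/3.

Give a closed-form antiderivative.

An antiderivative F(theta) passes only if d/dtheta[F] lands on f(theta) exactly.
Check: d/dtheta[-3*log(3*theta/2 - 1)/2] = -9/(6*theta - 4) = f(theta).

An antiderivative is F(theta) = -3*log(3*theta/2 - 1)/2.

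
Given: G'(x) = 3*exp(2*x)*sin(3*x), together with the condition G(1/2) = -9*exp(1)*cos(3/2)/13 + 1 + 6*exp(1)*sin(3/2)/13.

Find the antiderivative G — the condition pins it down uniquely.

Recover the given G'(x) by differentiating a candidate G(x); any mismatch rules it out.
A general antiderivative is 6*exp(2*x)*sin(3*x)/13 - 9*exp(2*x)*cos(3*x)/13 + C.
The condition gives C = -9*exp(1)*cos(3/2)/13 + 1 + 6*exp(1)*sin(3/2)/13 - (-9*exp(1)*cos(3/2)/13 + 6*exp(1)*sin(3/2)/13) = 1.
So G(x) = 6*exp(2*x)*sin(3*x)/13 - 9*exp(2*x)*cos(3*x)/13 + 1.
Check: d/dx[6*exp(2*x)*sin(3*x)/13 - 9*exp(2*x)*cos(3*x)/13 + 1] = 3*exp(2*x)*sin(3*x) = G'(x).

G(x) = 6*exp(2*x)*sin(3*x)/13 - 9*exp(2*x)*cos(3*x)/13 + 1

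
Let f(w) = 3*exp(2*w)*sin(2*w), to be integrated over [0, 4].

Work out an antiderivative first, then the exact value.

Antiderivative: F(w) = 3*exp(2*w)*sin(2*w)/4 - 3*exp(2*w)*cos(2*w)/4; value = 3/4 - 3*exp(8)*cos(8)/4 + 3*exp(8)*sin(8)/4

Whatever form F(w) takes, F'(w) = f(w) is non-negotiable.
F(w) = 3*exp(2*w)*sin(2*w)/4 - 3*exp(2*w)*cos(2*w)/4 is an antiderivative of f.
Check: d/dw[3*exp(2*w)*sin(2*w)/4 - 3*exp(2*w)*cos(2*w)/4] = 3*exp(2*w)*sin(2*w) = f(w).
F(4) = -3*exp(8)*cos(8)/4 + 3*exp(8)*sin(8)/4; F(0) = -3/4.
Integral = F(4) - F(0) = 3/4 - 3*exp(8)*cos(8)/4 + 3*exp(8)*sin(8)/4.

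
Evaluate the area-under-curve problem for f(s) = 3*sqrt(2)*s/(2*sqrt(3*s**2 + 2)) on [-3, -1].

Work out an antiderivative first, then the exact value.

f matches the chain-rule pattern g'(h)*h' with inner function h(s) = 3*s**2/2 + 1; substituting u = h(s) collapses the integral.
F(s) = sqrt(2)*sqrt(3*s**2 + 2)/2 is an antiderivative of f.
Check: d/ds[sqrt(2)*sqrt(3*s**2 + 2)/2] = 3*sqrt(2)*s/(2*sqrt(3*s**2 + 2)) = f(s).
F(-1) = sqrt(10)/2; F(-3) = sqrt(58)/2.
Integral = F(-1) - F(-3) = -sqrt(58)/2 + sqrt(10)/2.

Antiderivative: F(s) = sqrt(2)*sqrt(3*s**2 + 2)/2; value = -sqrt(58)/2 + sqrt(10)/2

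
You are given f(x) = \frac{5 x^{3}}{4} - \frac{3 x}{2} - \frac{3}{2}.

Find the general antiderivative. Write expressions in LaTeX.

F(x) = \frac{5 x^{4}}{16} - \frac{3 x^{2}}{4} - \frac{3 x}{2} + C

Integrate term by term and add the pieces.
Check: d/dx[\frac{5 x^{4}}{16} - \frac{3 x^{2}}{4} - \frac{3 x}{2}] = \frac{5 x^{3}}{4} - \frac{3 x}{2} - \frac{3}{2} = f(x).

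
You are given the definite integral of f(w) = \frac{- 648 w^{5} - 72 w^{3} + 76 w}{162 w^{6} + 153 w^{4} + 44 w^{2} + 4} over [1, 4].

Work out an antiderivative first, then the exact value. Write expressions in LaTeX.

Whatever form F(w) takes, F'(w) = f(w) is non-negotiable.
F(w) = - 2 \log{\left(2 w^{2} + 1 \right)} - \frac{2}{3 w^{2} + \frac{2}{3}} is an antiderivative of f.
Check: d/dw[- 2 \log{\left(2 w^{2} + 1 \right)} - \frac{2}{3 w^{2} + \frac{2}{3}}] = \frac{- 648 w^{5} - 72 w^{3} + 76 w}{162 w^{6} + 153 w^{4} + 44 w^{2} + 4} = f(w).
F(4) = - 2 \log{\left(33 \right)} - \frac{3}{73}; F(1) = - 2 \log{\left(3 \right)} - \frac{6}{11}.
Integral = F(4) - F(1) = - 2 \log{\left(33 \right)} + \frac{405}{803} + 2 \log{\left(3 \right)}.

Antiderivative: F(w) = - 2 \log{\left(2 w^{2} + 1 \right)} - \frac{2}{3 w^{2} + \frac{2}{3}}; value = - 2 \log{\left(33 \right)} + \frac{405}{803} + 2 \log{\left(3 \right)}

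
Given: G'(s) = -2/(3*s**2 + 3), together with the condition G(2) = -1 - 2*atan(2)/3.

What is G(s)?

G(s) = (-2*atan(s) - 3)/3

Differentiate the proposed G(s) back; it has to land on the given G'(s).
A general antiderivative is -2*atan(s)/3 + C.
The condition gives C = -1 - 2*atan(2)/3 - (-2*atan(2)/3) = -1.
So G(s) = (-2*atan(s) - 3)/3.
Check: d/ds[(-2*atan(s) - 3)/3] = -2/(3*s**2 + 3) = G'(s).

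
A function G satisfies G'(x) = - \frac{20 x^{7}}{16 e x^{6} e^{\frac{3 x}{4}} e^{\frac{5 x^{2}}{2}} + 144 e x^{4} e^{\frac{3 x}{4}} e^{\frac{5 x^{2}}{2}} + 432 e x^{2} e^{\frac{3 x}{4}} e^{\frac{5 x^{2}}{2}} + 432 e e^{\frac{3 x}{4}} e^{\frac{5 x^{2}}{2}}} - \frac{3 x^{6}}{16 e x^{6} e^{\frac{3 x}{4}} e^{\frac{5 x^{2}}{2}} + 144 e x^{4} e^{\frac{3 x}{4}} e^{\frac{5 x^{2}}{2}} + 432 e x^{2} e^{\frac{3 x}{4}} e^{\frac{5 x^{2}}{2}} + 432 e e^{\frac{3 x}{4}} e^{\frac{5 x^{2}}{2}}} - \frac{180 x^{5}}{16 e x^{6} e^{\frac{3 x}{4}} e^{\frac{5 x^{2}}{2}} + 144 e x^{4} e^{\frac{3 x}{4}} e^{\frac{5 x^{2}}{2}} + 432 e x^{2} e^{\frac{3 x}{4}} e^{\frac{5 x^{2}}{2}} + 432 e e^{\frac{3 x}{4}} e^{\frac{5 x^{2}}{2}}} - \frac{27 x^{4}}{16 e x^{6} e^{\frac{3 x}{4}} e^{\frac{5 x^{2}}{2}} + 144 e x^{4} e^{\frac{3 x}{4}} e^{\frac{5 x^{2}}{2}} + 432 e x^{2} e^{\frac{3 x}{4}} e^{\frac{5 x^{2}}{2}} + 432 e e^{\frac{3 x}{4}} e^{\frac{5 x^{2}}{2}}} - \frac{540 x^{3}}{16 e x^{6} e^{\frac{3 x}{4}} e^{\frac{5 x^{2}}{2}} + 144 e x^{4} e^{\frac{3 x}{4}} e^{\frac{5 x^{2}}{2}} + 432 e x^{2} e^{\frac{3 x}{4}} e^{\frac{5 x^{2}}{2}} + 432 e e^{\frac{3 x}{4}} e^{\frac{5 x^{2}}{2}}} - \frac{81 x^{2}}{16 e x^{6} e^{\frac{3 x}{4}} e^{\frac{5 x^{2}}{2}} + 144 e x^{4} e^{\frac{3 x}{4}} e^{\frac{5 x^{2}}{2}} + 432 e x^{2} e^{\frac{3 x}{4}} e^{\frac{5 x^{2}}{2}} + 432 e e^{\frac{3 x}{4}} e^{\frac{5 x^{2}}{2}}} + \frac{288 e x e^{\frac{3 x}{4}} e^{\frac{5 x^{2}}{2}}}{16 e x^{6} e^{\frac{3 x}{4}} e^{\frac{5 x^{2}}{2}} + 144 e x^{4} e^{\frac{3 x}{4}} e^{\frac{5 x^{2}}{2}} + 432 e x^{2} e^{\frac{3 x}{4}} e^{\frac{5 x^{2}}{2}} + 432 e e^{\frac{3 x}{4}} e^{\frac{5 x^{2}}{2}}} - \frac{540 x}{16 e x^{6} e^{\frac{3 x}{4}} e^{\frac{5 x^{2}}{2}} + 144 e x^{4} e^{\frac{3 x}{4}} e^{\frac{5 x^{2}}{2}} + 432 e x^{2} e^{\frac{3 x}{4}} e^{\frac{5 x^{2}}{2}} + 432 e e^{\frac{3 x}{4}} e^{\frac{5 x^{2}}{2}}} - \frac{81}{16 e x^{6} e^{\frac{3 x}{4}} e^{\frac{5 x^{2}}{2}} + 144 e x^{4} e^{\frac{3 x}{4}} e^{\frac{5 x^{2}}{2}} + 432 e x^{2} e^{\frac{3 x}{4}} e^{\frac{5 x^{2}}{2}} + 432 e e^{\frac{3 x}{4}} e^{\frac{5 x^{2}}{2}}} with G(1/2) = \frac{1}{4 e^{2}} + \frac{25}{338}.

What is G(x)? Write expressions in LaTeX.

G(x) = \frac{2 e x^{4} e^{\frac{3 x}{4}} e^{\frac{5 x^{2}}{2}} + x^{4} + 12 e x^{2} e^{\frac{3 x}{4}} e^{\frac{5 x^{2}}{2}} + 6 x^{2} + 9}{4 e x^{4} e^{\frac{3 x}{4}} e^{\frac{5 x^{2}}{2}} + 24 e x^{2} e^{\frac{3 x}{4}} e^{\frac{5 x^{2}}{2}} + 36 e e^{\frac{3 x}{4}} e^{\frac{5 x^{2}}{2}}}

Integrate term by term and add the pieces.
A general antiderivative is \frac{e^{- \frac{5 x^{2}}{2} - \frac{3 x}{4} - 1}}{4} - \frac{3}{2 \left(\frac{x^{4}}{3} + 2 x^{2} + 3\right)} + C.
The condition gives C = \frac{1}{4 e^{2}} + \frac{25}{338} - (- \frac{72}{169} + \frac{1}{4 e^{2}}) = \frac{1}{2}.
So G(x) = \frac{2 e x^{4} e^{\frac{3 x}{4}} e^{\frac{5 x^{2}}{2}} + x^{4} + 12 e x^{2} e^{\frac{3 x}{4}} e^{\frac{5 x^{2}}{2}} + 6 x^{2} + 9}{4 e x^{4} e^{\frac{3 x}{4}} e^{\frac{5 x^{2}}{2}} + 24 e x^{2} e^{\frac{3 x}{4}} e^{\frac{5 x^{2}}{2}} + 36 e e^{\frac{3 x}{4}} e^{\frac{5 x^{2}}{2}}}.
Check: d/dx[\frac{2 e x^{4} e^{\frac{3 x}{4}} e^{\frac{5 x^{2}}{2}} + x^{4} + 12 e x^{2} e^{\frac{3 x}{4}} e^{\frac{5 x^{2}}{2}} + 6 x^{2} + 9}{4 e x^{4} e^{\frac{3 x}{4}} e^{\frac{5 x^{2}}{2}} + 24 e x^{2} e^{\frac{3 x}{4}} e^{\frac{5 x^{2}}{2}} + 36 e e^{\frac{3 x}{4}} e^{\frac{5 x^{2}}{2}}}] = \frac{- 20 x^{7} - 3 x^{6} - 180 x^{5} - 27 x^{4} - 540 x^{3} - 81 x^{2} + 288 e x e^{\frac{3 x}{4}} e^{\frac{5 x^{2}}{2}} - 540 x - 81}{16 e x^{6} e^{\frac{3 x}{4}} e^{\frac{5 x^{2}}{2}} + 144 e x^{4} e^{\frac{3 x}{4}} e^{\frac{5 x^{2}}{2}} + 432 e x^{2} e^{\frac{3 x}{4}} e^{\frac{5 x^{2}}{2}} + 432 e e^{\frac{3 x}{4}} e^{\frac{5 x^{2}}{2}}}, which equals G'(x).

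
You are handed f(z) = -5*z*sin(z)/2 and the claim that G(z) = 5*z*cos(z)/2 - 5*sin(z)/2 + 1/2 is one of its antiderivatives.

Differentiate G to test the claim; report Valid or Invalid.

d/dz[G] = -5*z*sin(z)/2
This equals f(z) exactly, so the claim holds.

Valid. The derivative of G reproduces f.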